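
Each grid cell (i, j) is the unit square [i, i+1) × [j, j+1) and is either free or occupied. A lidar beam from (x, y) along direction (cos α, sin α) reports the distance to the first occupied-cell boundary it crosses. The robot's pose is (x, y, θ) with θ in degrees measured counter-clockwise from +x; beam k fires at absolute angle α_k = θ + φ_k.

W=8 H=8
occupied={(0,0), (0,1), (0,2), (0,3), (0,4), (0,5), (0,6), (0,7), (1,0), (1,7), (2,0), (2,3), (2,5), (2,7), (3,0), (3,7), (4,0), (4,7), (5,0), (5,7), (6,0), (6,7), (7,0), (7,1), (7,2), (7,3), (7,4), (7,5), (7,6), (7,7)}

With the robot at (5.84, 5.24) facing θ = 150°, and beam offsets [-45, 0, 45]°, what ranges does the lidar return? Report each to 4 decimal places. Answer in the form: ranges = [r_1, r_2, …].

beam 1: φ=-45°, α=105°
  cosα=-0.2588 sinα=0.9659 | (5,5) | tMaxX 3.2455 tMaxY 0.7868 | tΔX 3.8637 tΔY 1.0353
    t=0.7868 [y] (5,6)
    t=1.8221 [y] (5,7) — stop
  → r_1 = 1.8221
beam 2: φ=0°, α=150°
  cosα=-0.8660 sinα=0.5000 | (5,5) | tMaxX 0.9699 tMaxY 1.5200 | tΔX 1.1547 tΔY 2.0000
    t=0.9699 [x] (4,5)
    t=1.5200 [y] (4,6)
    t=2.1246 [x] (3,6)
    t=3.2793 [x] (2,6)
    t=3.5200 [y] (2,7) — stop
  → r_2 = 3.5200
beam 3: φ=45°, α=195°
  cosα=-0.9659 sinα=-0.2588 | (5,5) | tMaxX 0.8696 tMaxY 0.9273 | tΔX 1.0353 tΔY 3.8637
    t=0.8696 [x] (4,5)
    t=0.9273 [y] (4,4)
    t=1.9049 [x] (3,4)
    t=2.9402 [x] (2,4)
    t=3.9755 [x] (1,4)
    t=4.7910 [y] (1,3)
    t=5.0107 [x] (0,3) — stop
  → r_3 = 5.0107

ranges = [1.8221, 3.5200, 5.0107]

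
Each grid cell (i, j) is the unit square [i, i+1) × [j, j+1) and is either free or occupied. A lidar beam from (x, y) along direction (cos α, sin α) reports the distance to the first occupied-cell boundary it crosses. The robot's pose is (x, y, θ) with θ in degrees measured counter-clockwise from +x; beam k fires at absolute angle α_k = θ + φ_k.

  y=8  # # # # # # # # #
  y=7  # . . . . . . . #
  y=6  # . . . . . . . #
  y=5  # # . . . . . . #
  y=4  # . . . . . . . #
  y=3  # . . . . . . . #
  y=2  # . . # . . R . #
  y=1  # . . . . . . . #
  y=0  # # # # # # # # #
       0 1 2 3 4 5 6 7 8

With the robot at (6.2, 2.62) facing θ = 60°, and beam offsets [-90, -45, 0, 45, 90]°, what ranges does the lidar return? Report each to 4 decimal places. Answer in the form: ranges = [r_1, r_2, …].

beam 1: φ=-90°, α=330°
  d=(0.8660,-0.5000)  start (6,2)  tX=0.9238 tY=1.2400  stride 1/|dx|=1.1547 1/|dy|=2.0000
    cross x-line → (7,2), t=0.9238
    cross y-line → (7,1), t=1.2400
    cross x-line → (8,1), t=2.0785 (wall)
  → r_1 = 2.0785
beam 2: φ=-45°, α=15°
  d=(0.9659,0.2588)  start (6,2)  tX=0.8282 tY=1.4682  stride 1/|dx|=1.0353 1/|dy|=3.8637
    cross x-line → (7,2), t=0.8282
    cross y-line → (7,3), t=1.4682
    cross x-line → (8,3), t=1.8635 (wall)
  → r_2 = 1.8635
beam 3: φ=0°, α=60°
  d=(0.5000,0.8660)  start (6,2)  tX=1.6000 tY=0.4388  stride 1/|dx|=2.0000 1/|dy|=1.1547
    cross y-line → (6,3), t=0.4388
    cross y-line → (6,4), t=1.5935
    cross x-line → (7,4), t=1.6000
    cross y-line → (7,5), t=2.7482
    cross x-line → (8,5), t=3.6000 (wall)
  → r_3 = 3.6000
beam 4: φ=45°, α=105°
  d=(-0.2588,0.9659)  start (6,2)  tX=0.7727 tY=0.3934  stride 1/|dx|=3.8637 1/|dy|=1.0353
    cross y-line → (6,3), t=0.3934
    cross x-line → (5,3), t=0.7727
    cross y-line → (5,4), t=1.4287
    cross y-line → (5,5), t=2.4640
    cross y-line → (5,6), t=3.4992
    cross y-line → (5,7), t=4.5345
    cross x-line → (4,7), t=4.6364
    cross y-line → (4,8), t=5.5698 (wall)
  → r_4 = 5.5698
beam 5: φ=90°, α=150°
  d=(-0.8660,0.5000)  start (6,2)  tX=0.2309 tY=0.7600  stride 1/|dx|=1.1547 1/|dy|=2.0000
    cross x-line → (5,2), t=0.2309
    cross y-line → (5,3), t=0.7600
    cross x-line → (4,3), t=1.3856
    cross x-line → (3,3), t=2.5403
    cross y-line → (3,4), t=2.7600
    cross x-line → (2,4), t=3.6950
    cross y-line → (2,5), t=4.7600
    cross x-line → (1,5), t=4.8497 (wall)
  → r_5 = 4.8497

ranges = [2.0785, 1.8635, 3.6000, 5.5698, 4.8497]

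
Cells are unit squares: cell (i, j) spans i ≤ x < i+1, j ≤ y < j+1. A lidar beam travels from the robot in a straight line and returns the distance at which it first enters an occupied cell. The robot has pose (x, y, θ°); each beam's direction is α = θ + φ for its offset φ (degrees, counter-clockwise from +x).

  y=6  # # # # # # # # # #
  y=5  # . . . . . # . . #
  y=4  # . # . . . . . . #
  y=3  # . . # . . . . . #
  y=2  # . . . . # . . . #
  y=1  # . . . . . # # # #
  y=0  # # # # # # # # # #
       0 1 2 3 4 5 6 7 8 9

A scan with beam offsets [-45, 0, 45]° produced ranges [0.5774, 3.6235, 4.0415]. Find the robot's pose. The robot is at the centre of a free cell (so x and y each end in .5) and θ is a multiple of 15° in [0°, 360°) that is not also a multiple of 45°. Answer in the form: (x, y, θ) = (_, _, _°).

Candidates: 33 free-cell centres × 16 headings = 528 poses. Raycast each; keep the one whose scan matches to 4 dp.
  (6.5, 2.5, 240°): beam 1 = 0.5176 ≠ 0.5774 ✗
  (5.5, 4.5, 105°): beam 1 = 1.0000 ≠ 0.5774 ✗
  (7.5, 2.5, 150°): beam 1 = 2.5882 ≠ 0.5774 ✗
  (8.5, 5.5, 195°): beam 1 = 1.0000 ≠ 0.5774 ✗
  (6.5, 3.5, 60°): beam 1 = 2.5882 ≠ 0.5774 ✗
  …
  (5.5, 3.5, 345°): r_1=0.5774, r_2=3.6235, r_3=4.0415 — all match ✓
Unique over the lattice → pose = (5.5, 3.5, 345°).

(x, y, θ) = (5.5, 3.5, 345°)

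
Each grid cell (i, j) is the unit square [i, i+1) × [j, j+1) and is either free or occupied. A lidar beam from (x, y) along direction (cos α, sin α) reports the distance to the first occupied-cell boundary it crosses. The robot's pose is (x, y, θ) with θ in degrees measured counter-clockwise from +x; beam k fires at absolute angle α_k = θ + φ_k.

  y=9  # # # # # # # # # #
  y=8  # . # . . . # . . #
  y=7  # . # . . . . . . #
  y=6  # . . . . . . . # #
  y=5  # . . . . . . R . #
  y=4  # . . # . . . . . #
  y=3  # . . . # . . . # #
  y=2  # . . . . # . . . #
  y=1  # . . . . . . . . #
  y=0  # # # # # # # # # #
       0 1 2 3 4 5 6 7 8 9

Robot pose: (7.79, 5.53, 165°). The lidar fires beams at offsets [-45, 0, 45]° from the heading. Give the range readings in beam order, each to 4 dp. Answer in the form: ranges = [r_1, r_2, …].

ranges = [2.8521, 5.6796, 3.2216]

beam 1: φ=-45°, α=120°
  direction (-0.5000, 0.8660); cell (7,5); t to first gridline: x 1.5800, y 0.5427 (then +2.0000 / +1.1547)
    (7,6) via y @ 0.5427
    (6,6) via x @ 1.5800
    (6,7) via y @ 1.6974
    (6,8) via y @ 2.8521  # hit
  → r_1 = 2.8521
beam 2: φ=0°, α=165°
  direction (-0.9659, 0.2588); cell (7,5); t to first gridline: x 0.8179, y 1.8159 (then +1.0353 / +3.8637)
    (6,5) via x @ 0.8179
    (6,6) via y @ 1.8159
    (5,6) via x @ 1.8531
    (4,6) via x @ 2.8884
    (3,6) via x @ 3.9237
    (2,6) via x @ 4.9590
    (2,7) via y @ 5.6796  # hit
  → r_2 = 5.6796
beam 3: φ=45°, α=210°
  direction (-0.8660, -0.5000); cell (7,5); t to first gridline: x 0.9122, y 1.0600 (then +1.1547 / +2.0000)
    (6,5) via x @ 0.9122
    (6,4) via y @ 1.0600
    (5,4) via x @ 2.0669
    (5,3) via y @ 3.0600
    (4,3) via x @ 3.2216  # hit
  → r_3 = 3.2216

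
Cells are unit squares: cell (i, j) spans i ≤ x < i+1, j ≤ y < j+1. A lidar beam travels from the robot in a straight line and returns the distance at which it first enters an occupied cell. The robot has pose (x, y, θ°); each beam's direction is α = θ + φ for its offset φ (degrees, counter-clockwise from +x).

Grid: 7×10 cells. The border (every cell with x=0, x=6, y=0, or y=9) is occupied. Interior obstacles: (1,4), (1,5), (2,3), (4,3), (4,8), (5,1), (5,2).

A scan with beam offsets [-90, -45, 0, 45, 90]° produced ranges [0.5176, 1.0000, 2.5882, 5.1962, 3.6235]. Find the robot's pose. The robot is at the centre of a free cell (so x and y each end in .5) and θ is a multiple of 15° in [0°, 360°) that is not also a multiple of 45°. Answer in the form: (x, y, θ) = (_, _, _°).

Candidates: 33 free-cell centres × 16 headings = 528 poses. Raycast each; keep the one whose scan matches to 4 dp.
  (4.5, 1.5, 75°): beam 2 = 0.5774 ≠ 1.0000 ✗
  (3.5, 6.5, 120°): beam 1 = 2.8868 ≠ 0.5176 ✗
  (4.5, 7.5, 150°): beam 1 = 0.5774 ≠ 0.5176 ✗
  …
  (5.5, 5.5, 105°): r_1=0.5176, r_2=1.0000, r_3=2.5882, r_4=5.1962, r_5=3.6235 — all match ✓
Only this pose fits every beam.

(x, y, θ) = (5.5, 5.5, 105°)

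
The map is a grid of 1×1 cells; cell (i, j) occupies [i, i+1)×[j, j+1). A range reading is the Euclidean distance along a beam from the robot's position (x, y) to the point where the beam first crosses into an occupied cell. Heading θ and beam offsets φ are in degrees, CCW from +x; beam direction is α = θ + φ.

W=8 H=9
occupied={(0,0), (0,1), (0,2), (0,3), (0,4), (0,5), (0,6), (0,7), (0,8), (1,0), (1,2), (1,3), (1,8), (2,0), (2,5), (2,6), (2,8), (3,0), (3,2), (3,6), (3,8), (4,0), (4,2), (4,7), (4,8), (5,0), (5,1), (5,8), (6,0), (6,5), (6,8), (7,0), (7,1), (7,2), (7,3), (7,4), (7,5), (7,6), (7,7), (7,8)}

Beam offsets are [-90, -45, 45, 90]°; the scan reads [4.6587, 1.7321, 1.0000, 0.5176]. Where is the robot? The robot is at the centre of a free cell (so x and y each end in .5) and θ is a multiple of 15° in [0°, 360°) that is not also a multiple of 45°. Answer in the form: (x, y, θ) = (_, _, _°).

(x, y, θ) = (5.5, 7.5, 345°)

The pose lattice has 32·16 = 512 candidates. Test each by forward raycasting.
  (6.5, 3.5, 345°): beam 1 = 1.9319 ≠ 4.6587 ✗
  (6.5, 3.5, 165°): beam 1 = 1.5529 ≠ 4.6587 ✗
  (5.5, 4.5, 195°): beam 1 = 2.5882 ≠ 4.6587 ✗
  …
  (5.5, 7.5, 345°): r_1=4.6587, r_2=1.7321, r_3=1.0000, r_4=0.5176 — all match ✓
Unique over the lattice → pose = (5.5, 7.5, 345°).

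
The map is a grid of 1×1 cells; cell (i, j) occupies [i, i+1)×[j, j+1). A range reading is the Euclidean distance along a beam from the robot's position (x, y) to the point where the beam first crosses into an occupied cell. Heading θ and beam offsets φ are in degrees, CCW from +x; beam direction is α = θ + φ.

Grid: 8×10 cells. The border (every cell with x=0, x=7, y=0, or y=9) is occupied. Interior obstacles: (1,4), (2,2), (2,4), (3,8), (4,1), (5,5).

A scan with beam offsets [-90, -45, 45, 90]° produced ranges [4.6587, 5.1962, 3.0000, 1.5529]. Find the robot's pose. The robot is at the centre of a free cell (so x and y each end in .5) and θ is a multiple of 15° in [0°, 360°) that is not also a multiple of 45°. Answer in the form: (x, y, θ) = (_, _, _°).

The pose lattice has 42·16 = 672 candidates. Test each by forward raycasting.
  (4.5, 7.5, 150°): beam 1 = 1.7321 ≠ 4.6587 ✗
  (6.5, 4.5, 300°): beam 1 = 4.0415 ≠ 4.6587 ✗
  (4.5, 7.5, 285°): beam 1 = 3.6235 ≠ 4.6587 ✗
  (6.5, 6.5, 105°): beam 1 = 0.5176 ≠ 4.6587 ✗
  …
  (2.5, 5.5, 75°): r_1=4.6587, r_2=5.1962, r_3=3.0000, r_4=1.5529 — all match ✓
Unique over the lattice → pose = (2.5, 5.5, 75°).

(x, y, θ) = (2.5, 5.5, 75°)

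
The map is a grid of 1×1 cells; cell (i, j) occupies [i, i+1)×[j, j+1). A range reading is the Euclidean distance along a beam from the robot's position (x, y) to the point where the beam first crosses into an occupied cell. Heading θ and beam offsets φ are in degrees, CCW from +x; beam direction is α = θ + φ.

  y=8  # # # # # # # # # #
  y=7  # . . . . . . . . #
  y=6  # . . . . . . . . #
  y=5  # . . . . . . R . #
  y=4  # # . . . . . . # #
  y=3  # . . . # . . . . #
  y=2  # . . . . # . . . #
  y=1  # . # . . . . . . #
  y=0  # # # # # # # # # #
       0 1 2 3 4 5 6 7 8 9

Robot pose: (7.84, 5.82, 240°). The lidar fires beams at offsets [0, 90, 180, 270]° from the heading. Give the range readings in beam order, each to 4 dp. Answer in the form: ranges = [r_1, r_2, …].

beam 1: φ=0°, α=240°
  dir = (cos 240°, sin 240°) = (-0.5000, -0.8660); from cell (7,5)
  next x-line at t=1.6800, next y-line at t=0.9469; Δt_x=2.0000, Δt_y=1.1547
    y: enter (7,4) at t=0.9469
    x: enter (6,4) at t=1.6800
    y: enter (6,3) at t=2.1016
    y: enter (6,2) at t=3.2563
    x: enter (5,2) at t=3.6800 ← occupied
  → r_1 = 3.6800
beam 2: φ=90°, α=330°
  dir = (cos 330°, sin 330°) = (0.8660, -0.5000); from cell (7,5)
  next x-line at t=0.1848, next y-line at t=1.6400; Δt_x=1.1547, Δt_y=2.0000
    x: enter (8,5) at t=0.1848
    x: enter (9,5) at t=1.3395 ← occupied
  → r_2 = 1.3395
beam 3: φ=180°, α=60°
  dir = (cos 60°, sin 60°) = (0.5000, 0.8660); from cell (7,5)
  next x-line at t=0.3200, next y-line at t=0.2078; Δt_x=2.0000, Δt_y=1.1547
    y: enter (7,6) at t=0.2078
    x: enter (8,6) at t=0.3200
    y: enter (8,7) at t=1.3625
    x: enter (9,7) at t=2.3200 ← occupied
  → r_3 = 2.3200
beam 4: φ=270°, α=150°
  dir = (cos 150°, sin 150°) = (-0.8660, 0.5000); from cell (7,5)
  next x-line at t=0.9699, next y-line at t=0.3600; Δt_x=1.1547, Δt_y=2.0000
    y: enter (7,6) at t=0.3600
    x: enter (6,6) at t=0.9699
    x: enter (5,6) at t=2.1246
    y: enter (5,7) at t=2.3600
    x: enter (4,7) at t=3.2793
    y: enter (4,8) at t=4.3600 ← occupied
  → r_4 = 4.3600

ranges = [3.6800, 1.3395, 2.3200, 4.3600]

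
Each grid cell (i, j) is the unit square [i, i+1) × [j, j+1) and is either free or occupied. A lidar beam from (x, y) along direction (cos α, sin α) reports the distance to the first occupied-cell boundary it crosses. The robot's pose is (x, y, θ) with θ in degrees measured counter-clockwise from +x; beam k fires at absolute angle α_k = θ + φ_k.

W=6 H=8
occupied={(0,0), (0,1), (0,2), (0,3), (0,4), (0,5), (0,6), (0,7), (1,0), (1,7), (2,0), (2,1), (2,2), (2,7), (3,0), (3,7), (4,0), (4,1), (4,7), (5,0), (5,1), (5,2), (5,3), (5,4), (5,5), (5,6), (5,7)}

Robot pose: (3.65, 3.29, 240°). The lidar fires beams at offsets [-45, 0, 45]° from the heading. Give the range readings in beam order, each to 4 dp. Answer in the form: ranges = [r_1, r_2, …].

ranges = [1.1205, 1.3000, 1.3523]

beam 1: φ=-45°, α=195°
  dir = (cos 195°, sin 195°) = (-0.9659, -0.2588); from cell (3,3)
  next x-line at t=0.6729, next y-line at t=1.1205; Δt_x=1.0353, Δt_y=3.8637
    x: enter (2,3) at t=0.6729
    y: enter (2,2) at t=1.1205 ← occupied
  → r_1 = 1.1205
beam 2: φ=0°, α=240°
  dir = (cos 240°, sin 240°) = (-0.5000, -0.8660); from cell (3,3)
  next x-line at t=1.3000, next y-line at t=0.3349; Δt_x=2.0000, Δt_y=1.1547
    y: enter (3,2) at t=0.3349
    x: enter (2,2) at t=1.3000 ← occupied
  → r_2 = 1.3000
beam 3: φ=45°, α=285°
  dir = (cos 285°, sin 285°) = (0.2588, -0.9659); from cell (3,3)
  next x-line at t=1.3523, next y-line at t=0.3002; Δt_x=3.8637, Δt_y=1.0353
    y: enter (3,2) at t=0.3002
    y: enter (3,1) at t=1.3355
    x: enter (4,1) at t=1.3523 ← occupied
  → r_3 = 1.3523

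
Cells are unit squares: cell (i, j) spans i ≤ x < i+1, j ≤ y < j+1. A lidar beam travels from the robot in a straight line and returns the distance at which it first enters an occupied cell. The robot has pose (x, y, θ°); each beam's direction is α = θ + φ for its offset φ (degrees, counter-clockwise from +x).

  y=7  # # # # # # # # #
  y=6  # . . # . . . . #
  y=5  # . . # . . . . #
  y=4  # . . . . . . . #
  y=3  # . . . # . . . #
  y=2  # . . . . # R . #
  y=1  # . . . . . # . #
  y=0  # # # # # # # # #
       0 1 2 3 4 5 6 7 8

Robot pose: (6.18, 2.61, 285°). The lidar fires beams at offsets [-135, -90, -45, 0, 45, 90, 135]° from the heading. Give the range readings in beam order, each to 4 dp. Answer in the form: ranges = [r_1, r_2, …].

ranges = [0.2078, 0.1863, 0.3600, 0.6315, 2.1016, 1.8842, 3.6400]

beam 1: φ=-135°, α=150°
  d=(-0.8660,0.5000)  start (6,2)  tX=0.2078 tY=0.7800  stride 1/|dx|=1.1547 1/|dy|=2.0000
    cross x-line → (5,2), t=0.2078 (wall)
  → r_1 = 0.2078
beam 2: φ=-90°, α=195°
  d=(-0.9659,-0.2588)  start (6,2)  tX=0.1863 tY=2.3569  stride 1/|dx|=1.0353 1/|dy|=3.8637
    cross x-line → (5,2), t=0.1863 (wall)
  → r_2 = 0.1863
beam 3: φ=-45°, α=240°
  d=(-0.5000,-0.8660)  start (6,2)  tX=0.3600 tY=0.7044  stride 1/|dx|=2.0000 1/|dy|=1.1547
    cross x-line → (5,2), t=0.3600 (wall)
  → r_3 = 0.3600
beam 4: φ=0°, α=285°
  d=(0.2588,-0.9659)  start (6,2)  tX=3.1682 tY=0.6315  stride 1/|dx|=3.8637 1/|dy|=1.0353
    cross y-line → (6,1), t=0.6315 (wall)
  → r_4 = 0.6315
beam 5: φ=45°, α=330°
  d=(0.8660,-0.5000)  start (6,2)  tX=0.9469 tY=1.2200  stride 1/|dx|=1.1547 1/|dy|=2.0000
    cross x-line → (7,2), t=0.9469
    cross y-line → (7,1), t=1.2200
    cross x-line → (8,1), t=2.1016 (wall)
  → r_5 = 2.1016
beam 6: φ=90°, α=15°
  d=(0.9659,0.2588)  start (6,2)  tX=0.8489 tY=1.5068  stride 1/|dx|=1.0353 1/|dy|=3.8637
    cross x-line → (7,2), t=0.8489
    cross y-line → (7,3), t=1.5068
    cross x-line → (8,3), t=1.8842 (wall)
  → r_6 = 1.8842
beam 7: φ=135°, α=60°
  d=(0.5000,0.8660)  start (6,2)  tX=1.6400 tY=0.4503  stride 1/|dx|=2.0000 1/|dy|=1.1547
    cross y-line → (6,3), t=0.4503
    cross y-line → (6,4), t=1.6050
    cross x-line → (7,4), t=1.6400
    cross y-line → (7,5), t=2.7597
    cross x-line → (8,5), t=3.6400 (wall)
  → r_7 = 3.6400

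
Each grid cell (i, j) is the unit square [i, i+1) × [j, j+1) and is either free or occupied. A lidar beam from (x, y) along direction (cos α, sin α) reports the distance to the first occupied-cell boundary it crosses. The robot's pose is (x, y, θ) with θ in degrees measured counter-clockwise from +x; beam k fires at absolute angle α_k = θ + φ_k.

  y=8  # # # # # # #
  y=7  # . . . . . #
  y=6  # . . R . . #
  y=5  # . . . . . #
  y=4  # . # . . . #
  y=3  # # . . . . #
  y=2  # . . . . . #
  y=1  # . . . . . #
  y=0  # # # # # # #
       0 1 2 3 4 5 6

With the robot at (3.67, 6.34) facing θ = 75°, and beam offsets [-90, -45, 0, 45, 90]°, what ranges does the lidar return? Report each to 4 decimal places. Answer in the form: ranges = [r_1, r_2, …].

ranges = [2.4122, 2.6905, 1.7186, 1.9168, 2.7642]

beam 1: φ=-90°, α=345°
  direction (0.9659, -0.2588); cell (3,6); t to first gridline: x 0.3416, y 1.3137 (then +1.0353 / +3.8637)
    (4,6) via x @ 0.3416
    (4,5) via y @ 1.3137
    (5,5) via x @ 1.3769
    (6,5) via x @ 2.4122  # hit
  → r_1 = 2.4122
beam 2: φ=-45°, α=30°
  direction (0.8660, 0.5000); cell (3,6); t to first gridline: x 0.3811, y 1.3200 (then +1.1547 / +2.0000)
    (4,6) via x @ 0.3811
    (4,7) via y @ 1.3200
    (5,7) via x @ 1.5358
    (6,7) via x @ 2.6905  # hit
  → r_2 = 2.6905
beam 3: φ=0°, α=75°
  direction (0.2588, 0.9659); cell (3,6); t to first gridline: x 1.2750, y 0.6833 (then +3.8637 / +1.0353)
    (3,7) via y @ 0.6833
    (4,7) via x @ 1.2750
    (4,8) via y @ 1.7186  # hit
  → r_3 = 1.7186
beam 4: φ=45°, α=120°
  direction (-0.5000, 0.8660); cell (3,6); t to first gridline: x 1.3400, y 0.7621 (then +2.0000 / +1.1547)
    (3,7) via y @ 0.7621
    (2,7) via x @ 1.3400
    (2,8) via y @ 1.9168  # hit
  → r_4 = 1.9168
beam 5: φ=90°, α=165°
  direction (-0.9659, 0.2588); cell (3,6); t to first gridline: x 0.6936, y 2.5500 (then +1.0353 / +3.8637)
    (2,6) via x @ 0.6936
    (1,6) via x @ 1.7289
    (1,7) via y @ 2.5500
    (0,7) via x @ 2.7642  # hit
  → r_5 = 2.7642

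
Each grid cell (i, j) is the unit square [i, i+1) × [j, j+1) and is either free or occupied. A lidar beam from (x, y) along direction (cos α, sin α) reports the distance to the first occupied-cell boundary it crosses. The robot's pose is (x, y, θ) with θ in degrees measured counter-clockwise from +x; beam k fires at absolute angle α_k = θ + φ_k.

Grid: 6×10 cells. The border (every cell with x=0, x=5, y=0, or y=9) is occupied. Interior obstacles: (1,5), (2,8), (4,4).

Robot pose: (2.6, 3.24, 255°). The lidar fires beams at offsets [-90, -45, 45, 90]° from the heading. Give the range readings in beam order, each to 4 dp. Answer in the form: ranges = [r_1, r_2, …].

ranges = [1.6564, 1.8475, 2.5865, 2.4847]

beam 1: φ=-90°, α=165°
  cosα=-0.9659 sinα=0.2588 | (2,3) | tMaxX 0.6212 tMaxY 2.9364 | tΔX 1.0353 tΔY 3.8637
    t=0.6212 [x] (1,3)
    t=1.6564 [x] (0,3) — stop
  → r_1 = 1.6564
beam 2: φ=-45°, α=210°
  cosα=-0.8660 sinα=-0.5000 | (2,3) | tMaxX 0.6928 tMaxY 0.4800 | tΔX 1.1547 tΔY 2.0000
    t=0.4800 [y] (2,2)
    t=0.6928 [x] (1,2)
    t=1.8475 [x] (0,2) — stop
  → r_2 = 1.8475
beam 3: φ=45°, α=300°
  cosα=0.5000 sinα=-0.8660 | (2,3) | tMaxX 0.8000 tMaxY 0.2771 | tΔX 2.0000 tΔY 1.1547
    t=0.2771 [y] (2,2)
    t=0.8000 [x] (3,2)
    t=1.4318 [y] (3,1)
    t=2.5865 [y] (3,0) — stop
  → r_3 = 2.5865
beam 4: φ=90°, α=345°
  cosα=0.9659 sinα=-0.2588 | (2,3) | tMaxX 0.4141 tMaxY 0.9273 | tΔX 1.0353 tΔY 3.8637
    t=0.4141 [x] (3,3)
    t=0.9273 [y] (3,2)
    t=1.4494 [x] (4,2)
    t=2.4847 [x] (5,2) — stop
  → r_4 = 2.4847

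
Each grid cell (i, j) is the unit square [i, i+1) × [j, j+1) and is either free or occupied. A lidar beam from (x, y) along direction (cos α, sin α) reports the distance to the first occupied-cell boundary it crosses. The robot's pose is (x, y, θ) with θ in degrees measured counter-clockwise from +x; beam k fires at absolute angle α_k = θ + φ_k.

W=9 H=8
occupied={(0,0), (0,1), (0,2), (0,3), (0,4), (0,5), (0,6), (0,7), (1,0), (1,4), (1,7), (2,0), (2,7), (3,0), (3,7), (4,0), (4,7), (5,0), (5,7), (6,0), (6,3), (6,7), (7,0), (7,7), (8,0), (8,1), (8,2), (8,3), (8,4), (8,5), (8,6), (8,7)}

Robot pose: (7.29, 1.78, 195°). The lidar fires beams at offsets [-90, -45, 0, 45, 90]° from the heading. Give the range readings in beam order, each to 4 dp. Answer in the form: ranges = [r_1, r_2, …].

beam 1: φ=-90°, α=105°
  d=(-0.2588,0.9659)  start (7,1)  tX=1.1205 tY=0.2278  stride 1/|dx|=3.8637 1/|dy|=1.0353
    cross y-line → (7,2), t=0.2278
    cross x-line → (6,2), t=1.1205
    cross y-line → (6,3), t=1.2630 (wall)
  → r_1 = 1.2630
beam 2: φ=-45°, α=150°
  d=(-0.8660,0.5000)  start (7,1)  tX=0.3349 tY=0.4400  stride 1/|dx|=1.1547 1/|dy|=2.0000
    cross x-line → (6,1), t=0.3349
    cross y-line → (6,2), t=0.4400
    cross x-line → (5,2), t=1.4896
    cross y-line → (5,3), t=2.4400
    cross x-line → (4,3), t=2.6443
    cross x-line → (3,3), t=3.7990
    cross y-line → (3,4), t=4.4400
    cross x-line → (2,4), t=4.9537
    cross x-line → (1,4), t=6.1084 (wall)
  → r_2 = 6.1084
beam 3: φ=0°, α=195°
  d=(-0.9659,-0.2588)  start (7,1)  tX=0.3002 tY=3.0137  stride 1/|dx|=1.0353 1/|dy|=3.8637
    cross x-line → (6,1), t=0.3002
    cross x-line → (5,1), t=1.3355
    cross x-line → (4,1), t=2.3708
    cross y-line → (4,0), t=3.0137 (wall)
  → r_3 = 3.0137
beam 4: φ=45°, α=240°
  d=(-0.5000,-0.8660)  start (7,1)  tX=0.5800 tY=0.9007  stride 1/|dx|=2.0000 1/|dy|=1.1547
    cross x-line → (6,1), t=0.5800
    cross y-line → (6,0), t=0.9007 (wall)
  → r_4 = 0.9007
beam 5: φ=90°, α=285°
  d=(0.2588,-0.9659)  start (7,1)  tX=2.7432 tY=0.8075  stride 1/|dx|=3.8637 1/|dy|=1.0353
    cross y-line → (7,0), t=0.8075 (wall)
  → r_5 = 0.8075

ranges = [1.2630, 6.1084, 3.0137, 0.9007, 0.8075]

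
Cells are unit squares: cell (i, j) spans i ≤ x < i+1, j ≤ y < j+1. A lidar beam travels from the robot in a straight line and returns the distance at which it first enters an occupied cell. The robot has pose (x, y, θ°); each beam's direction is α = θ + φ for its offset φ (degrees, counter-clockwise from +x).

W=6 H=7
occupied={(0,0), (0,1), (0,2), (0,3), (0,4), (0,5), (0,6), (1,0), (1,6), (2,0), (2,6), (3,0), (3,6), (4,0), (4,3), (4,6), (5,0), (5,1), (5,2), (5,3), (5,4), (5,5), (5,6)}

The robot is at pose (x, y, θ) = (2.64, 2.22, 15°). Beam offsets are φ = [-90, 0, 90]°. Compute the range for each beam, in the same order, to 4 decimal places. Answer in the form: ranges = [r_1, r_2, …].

beam 1: φ=-90°, α=285°
  direction (0.2588, -0.9659); cell (2,2); t to first gridline: x 1.3909, y 0.2278 (then +3.8637 / +1.0353)
    (2,1) via y @ 0.2278
    (2,0) via y @ 1.2630  # hit
  → r_1 = 1.2630
beam 2: φ=0°, α=15°
  direction (0.9659, 0.2588); cell (2,2); t to first gridline: x 0.3727, y 3.0137 (then +1.0353 / +3.8637)
    (3,2) via x @ 0.3727
    (4,2) via x @ 1.4080
    (5,2) via x @ 2.4433  # hit
  → r_2 = 2.4433
beam 3: φ=90°, α=105°
  direction (-0.2588, 0.9659); cell (2,2); t to first gridline: x 2.4728, y 0.8075 (then +3.8637 / +1.0353)
    (2,3) via y @ 0.8075
    (2,4) via y @ 1.8428
    (1,4) via x @ 2.4728
    (1,5) via y @ 2.8781
    (1,6) via y @ 3.9133  # hit
  → r_3 = 3.9133

ranges = [1.2630, 2.4433, 3.9133]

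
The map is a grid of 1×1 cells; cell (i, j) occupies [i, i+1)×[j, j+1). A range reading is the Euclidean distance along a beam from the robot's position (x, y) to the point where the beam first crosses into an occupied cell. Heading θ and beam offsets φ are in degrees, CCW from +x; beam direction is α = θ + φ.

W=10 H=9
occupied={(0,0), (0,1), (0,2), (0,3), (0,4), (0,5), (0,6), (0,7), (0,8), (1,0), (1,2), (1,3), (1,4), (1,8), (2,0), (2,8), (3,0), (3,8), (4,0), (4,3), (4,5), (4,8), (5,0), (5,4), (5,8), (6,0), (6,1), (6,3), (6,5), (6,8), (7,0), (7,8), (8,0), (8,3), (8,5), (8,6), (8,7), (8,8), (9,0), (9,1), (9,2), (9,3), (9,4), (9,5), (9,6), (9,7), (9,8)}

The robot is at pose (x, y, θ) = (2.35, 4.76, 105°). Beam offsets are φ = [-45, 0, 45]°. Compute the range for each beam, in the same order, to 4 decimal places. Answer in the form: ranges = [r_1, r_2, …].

ranges = [3.7412, 3.3543, 0.4041]

beam 1: φ=-45°, α=60°
  cosα=0.5000 sinα=0.8660 | (2,4) | tMaxX 1.3000 tMaxY 0.2771 | tΔX 2.0000 tΔY 1.1547
    t=0.2771 [y] (2,5)
    t=1.3000 [x] (3,5)
    t=1.4318 [y] (3,6)
    t=2.5865 [y] (3,7)
    t=3.3000 [x] (4,7)
    t=3.7412 [y] (4,8) — stop
  → r_1 = 3.7412
beam 2: φ=0°, α=105°
  cosα=-0.2588 sinα=0.9659 | (2,4) | tMaxX 1.3523 tMaxY 0.2485 | tΔX 3.8637 tΔY 1.0353
    t=0.2485 [y] (2,5)
    t=1.2837 [y] (2,6)
    t=1.3523 [x] (1,6)
    t=2.3190 [y] (1,7)
    t=3.3543 [y] (1,8) — stop
  → r_2 = 3.3543
beam 3: φ=45°, α=150°
  cosα=-0.8660 sinα=0.5000 | (2,4) | tMaxX 0.4041 tMaxY 0.4800 | tΔX 1.1547 tΔY 2.0000
    t=0.4041 [x] (1,4) — stop
  → r_3 = 0.4041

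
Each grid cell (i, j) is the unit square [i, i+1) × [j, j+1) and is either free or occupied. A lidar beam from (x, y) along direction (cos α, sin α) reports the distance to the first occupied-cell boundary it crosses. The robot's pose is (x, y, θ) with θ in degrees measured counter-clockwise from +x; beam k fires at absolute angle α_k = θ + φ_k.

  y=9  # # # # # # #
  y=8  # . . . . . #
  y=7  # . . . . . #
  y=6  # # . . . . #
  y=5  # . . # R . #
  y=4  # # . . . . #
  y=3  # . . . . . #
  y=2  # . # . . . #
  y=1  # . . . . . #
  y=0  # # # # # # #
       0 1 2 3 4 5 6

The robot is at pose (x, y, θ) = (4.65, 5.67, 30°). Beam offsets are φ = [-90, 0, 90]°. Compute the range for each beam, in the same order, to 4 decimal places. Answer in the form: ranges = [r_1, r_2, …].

beam 1: φ=-90°, α=300°
  cosα=0.5000 sinα=-0.8660 | (4,5) | tMaxX 0.7000 tMaxY 0.7736 | tΔX 2.0000 tΔY 1.1547
    t=0.7000 [x] (5,5)
    t=0.7736 [y] (5,4)
    t=1.9283 [y] (5,3)
    t=2.7000 [x] (6,3) — stop
  → r_1 = 2.7000
beam 2: φ=0°, α=30°
  cosα=0.8660 sinα=0.5000 | (4,5) | tMaxX 0.4041 tMaxY 0.6600 | tΔX 1.1547 tΔY 2.0000
    t=0.4041 [x] (5,5)
    t=0.6600 [y] (5,6)
    t=1.5588 [x] (6,6) — stop
  → r_2 = 1.5588
beam 3: φ=90°, α=120°
  cosα=-0.5000 sinα=0.8660 | (4,5) | tMaxX 1.3000 tMaxY 0.3811 | tΔX 2.0000 tΔY 1.1547
    t=0.3811 [y] (4,6)
    t=1.3000 [x] (3,6)
    t=1.5358 [y] (3,7)
    t=2.6905 [y] (3,8)
    t=3.3000 [x] (2,8)
    t=3.8452 [y] (2,9) — stop
  → r_3 = 3.8452

ranges = [2.7000, 1.5588, 3.8452]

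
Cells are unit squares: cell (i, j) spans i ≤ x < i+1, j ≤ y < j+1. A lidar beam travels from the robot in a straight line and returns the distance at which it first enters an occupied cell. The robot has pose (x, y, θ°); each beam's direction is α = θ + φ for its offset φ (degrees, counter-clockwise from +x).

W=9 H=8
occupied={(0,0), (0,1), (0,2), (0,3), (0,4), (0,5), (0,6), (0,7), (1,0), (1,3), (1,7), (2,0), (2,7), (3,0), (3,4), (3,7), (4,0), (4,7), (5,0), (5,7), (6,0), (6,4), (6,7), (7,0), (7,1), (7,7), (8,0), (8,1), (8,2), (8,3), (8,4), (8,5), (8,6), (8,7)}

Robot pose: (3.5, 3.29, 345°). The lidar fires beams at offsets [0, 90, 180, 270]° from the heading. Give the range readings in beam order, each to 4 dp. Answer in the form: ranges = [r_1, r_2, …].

beam 1: φ=0°, α=345°
  cosα=0.9659 sinα=-0.2588 | (3,3) | tMaxX 0.5176 tMaxY 1.1205 | tΔX 1.0353 tΔY 3.8637
    t=0.5176 [x] (4,3)
    t=1.1205 [y] (4,2)
    t=1.5529 [x] (5,2)
    t=2.5882 [x] (6,2)
    t=3.6235 [x] (7,2)
    t=4.6587 [x] (8,2) — stop
  → r_1 = 4.6587
beam 2: φ=90°, α=75°
  cosα=0.2588 sinα=0.9659 | (3,3) | tMaxX 1.9319 tMaxY 0.7350 | tΔX 3.8637 tΔY 1.0353
    t=0.7350 [y] (3,4) — stop
  → r_2 = 0.7350
beam 3: φ=180°, α=165°
  cosα=-0.9659 sinα=0.2588 | (3,3) | tMaxX 0.5176 tMaxY 2.7432 | tΔX 1.0353 tΔY 3.8637
    t=0.5176 [x] (2,3)
    t=1.5529 [x] (1,3) — stop
  → r_3 = 1.5529
beam 4: φ=270°, α=255°
  cosα=-0.2588 sinα=-0.9659 | (3,3) | tMaxX 1.9319 tMaxY 0.3002 | tΔX 3.8637 tΔY 1.0353
    t=0.3002 [y] (3,2)
    t=1.3355 [y] (3,1)
    t=1.9319 [x] (2,1)
    t=2.3708 [y] (2,0) — stop
  → r_4 = 2.3708

ranges = [4.6587, 0.7350, 1.5529, 2.3708]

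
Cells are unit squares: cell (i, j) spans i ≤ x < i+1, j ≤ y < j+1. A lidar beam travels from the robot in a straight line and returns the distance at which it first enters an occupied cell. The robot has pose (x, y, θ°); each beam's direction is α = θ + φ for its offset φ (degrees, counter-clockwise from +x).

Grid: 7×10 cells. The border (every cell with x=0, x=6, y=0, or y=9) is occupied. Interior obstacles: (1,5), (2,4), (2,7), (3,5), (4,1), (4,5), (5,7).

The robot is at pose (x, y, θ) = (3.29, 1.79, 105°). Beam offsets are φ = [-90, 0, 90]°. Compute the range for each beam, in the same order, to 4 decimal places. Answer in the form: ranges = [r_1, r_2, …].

beam 1: φ=-90°, α=15°
  direction (0.9659, 0.2588); cell (3,1); t to first gridline: x 0.7350, y 0.8114 (then +1.0353 / +3.8637)
    (4,1) via x @ 0.7350  # hit
  → r_1 = 0.7350
beam 2: φ=0°, α=105°
  direction (-0.2588, 0.9659); cell (3,1); t to first gridline: x 1.1205, y 0.2174 (then +3.8637 / +1.0353)
    (3,2) via y @ 0.2174
    (2,2) via x @ 1.1205
    (2,3) via y @ 1.2527
    (2,4) via y @ 2.2880  # hit
  → r_2 = 2.2880
beam 3: φ=90°, α=195°
  direction (-0.9659, -0.2588); cell (3,1); t to first gridline: x 0.3002, y 3.0523 (then +1.0353 / +3.8637)
    (2,1) via x @ 0.3002
    (1,1) via x @ 1.3355
    (0,1) via x @ 2.3708  # hit
  → r_3 = 2.3708

ranges = [0.7350, 2.2880, 2.3708]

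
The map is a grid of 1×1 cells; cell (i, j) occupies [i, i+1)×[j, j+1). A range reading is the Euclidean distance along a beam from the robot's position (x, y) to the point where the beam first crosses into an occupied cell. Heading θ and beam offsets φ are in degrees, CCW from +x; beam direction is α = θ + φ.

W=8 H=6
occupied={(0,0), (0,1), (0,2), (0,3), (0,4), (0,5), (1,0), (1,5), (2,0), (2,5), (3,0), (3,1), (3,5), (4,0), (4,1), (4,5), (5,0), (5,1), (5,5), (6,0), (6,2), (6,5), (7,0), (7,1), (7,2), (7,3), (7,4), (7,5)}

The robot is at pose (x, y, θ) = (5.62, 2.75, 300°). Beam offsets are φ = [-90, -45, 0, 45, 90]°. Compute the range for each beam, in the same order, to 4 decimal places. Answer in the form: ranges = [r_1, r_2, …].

ranges = [1.5000, 0.7765, 0.7600, 0.3934, 0.4388]

beam 1: φ=-90°, α=210°
  dir = (cos 210°, sin 210°) = (-0.8660, -0.5000); from cell (5,2)
  next x-line at t=0.7159, next y-line at t=1.5000; Δt_x=1.1547, Δt_y=2.0000
    x: enter (4,2) at t=0.7159
    y: enter (4,1) at t=1.5000 ← occupied
  → r_1 = 1.5000
beam 2: φ=-45°, α=255°
  dir = (cos 255°, sin 255°) = (-0.2588, -0.9659); from cell (5,2)
  next x-line at t=2.3955, next y-line at t=0.7765; Δt_x=3.8637, Δt_y=1.0353
    y: enter (5,1) at t=0.7765 ← occupied
  → r_2 = 0.7765
beam 3: φ=0°, α=300°
  dir = (cos 300°, sin 300°) = (0.5000, -0.8660); from cell (5,2)
  next x-line at t=0.7600, next y-line at t=0.8660; Δt_x=2.0000, Δt_y=1.1547
    x: enter (6,2) at t=0.7600 ← occupied
  → r_3 = 0.7600
beam 4: φ=45°, α=345°
  dir = (cos 345°, sin 345°) = (0.9659, -0.2588); from cell (5,2)
  next x-line at t=0.3934, next y-line at t=2.8978; Δt_x=1.0353, Δt_y=3.8637
    x: enter (6,2) at t=0.3934 ← occupied
  → r_4 = 0.3934
beam 5: φ=90°, α=30°
  dir = (cos 30°, sin 30°) = (0.8660, 0.5000); from cell (5,2)
  next x-line at t=0.4388, next y-line at t=0.5000; Δt_x=1.1547, Δt_y=2.0000
    x: enter (6,2) at t=0.4388 ← occupied
  → r_5 = 0.4388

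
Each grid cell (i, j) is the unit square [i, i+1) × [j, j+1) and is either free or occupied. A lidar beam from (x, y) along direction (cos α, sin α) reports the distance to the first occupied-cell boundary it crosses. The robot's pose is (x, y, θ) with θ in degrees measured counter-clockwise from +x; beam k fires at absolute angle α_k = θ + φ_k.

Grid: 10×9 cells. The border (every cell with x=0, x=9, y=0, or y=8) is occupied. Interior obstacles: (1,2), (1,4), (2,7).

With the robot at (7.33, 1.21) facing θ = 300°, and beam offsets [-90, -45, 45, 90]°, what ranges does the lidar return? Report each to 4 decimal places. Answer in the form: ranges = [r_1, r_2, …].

beam 1: φ=-90°, α=210°
  dir = (cos 210°, sin 210°) = (-0.8660, -0.5000); from cell (7,1)
  next x-line at t=0.3811, next y-line at t=0.4200; Δt_x=1.1547, Δt_y=2.0000
    x: enter (6,1) at t=0.3811
    y: enter (6,0) at t=0.4200 ← occupied
  → r_1 = 0.4200
beam 2: φ=-45°, α=255°
  dir = (cos 255°, sin 255°) = (-0.2588, -0.9659); from cell (7,1)
  next x-line at t=1.2750, next y-line at t=0.2174; Δt_x=3.8637, Δt_y=1.0353
    y: enter (7,0) at t=0.2174 ← occupied
  → r_2 = 0.2174
beam 3: φ=45°, α=345°
  dir = (cos 345°, sin 345°) = (0.9659, -0.2588); from cell (7,1)
  next x-line at t=0.6936, next y-line at t=0.8114; Δt_x=1.0353, Δt_y=3.8637
    x: enter (8,1) at t=0.6936
    y: enter (8,0) at t=0.8114 ← occupied
  → r_3 = 0.8114
beam 4: φ=90°, α=30°
  dir = (cos 30°, sin 30°) = (0.8660, 0.5000); from cell (7,1)
  next x-line at t=0.7736, next y-line at t=1.5800; Δt_x=1.1547, Δt_y=2.0000
    x: enter (8,1) at t=0.7736
    y: enter (8,2) at t=1.5800
    x: enter (9,2) at t=1.9283 ← occupied
  → r_4 = 1.9283

ranges = [0.4200, 0.2174, 0.8114, 1.9283]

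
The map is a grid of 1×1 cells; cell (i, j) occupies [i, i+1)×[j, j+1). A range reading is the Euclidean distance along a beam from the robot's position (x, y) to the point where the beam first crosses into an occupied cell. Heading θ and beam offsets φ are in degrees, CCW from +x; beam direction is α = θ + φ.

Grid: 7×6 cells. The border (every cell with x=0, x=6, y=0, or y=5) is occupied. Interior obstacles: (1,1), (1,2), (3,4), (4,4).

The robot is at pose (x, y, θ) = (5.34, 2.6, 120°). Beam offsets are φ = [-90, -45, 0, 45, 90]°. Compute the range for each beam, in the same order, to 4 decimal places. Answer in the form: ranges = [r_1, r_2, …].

beam 1: φ=-90°, α=30°
  dir = (cos 30°, sin 30°) = (0.8660, 0.5000); from cell (5,2)
  next x-line at t=0.7621, next y-line at t=0.8000; Δt_x=1.1547, Δt_y=2.0000
    x: enter (6,2) at t=0.7621 ← occupied
  → r_1 = 0.7621
beam 2: φ=-45°, α=75°
  dir = (cos 75°, sin 75°) = (0.2588, 0.9659); from cell (5,2)
  next x-line at t=2.5500, next y-line at t=0.4141; Δt_x=3.8637, Δt_y=1.0353
    y: enter (5,3) at t=0.4141
    y: enter (5,4) at t=1.4494
    y: enter (5,5) at t=2.4847 ← occupied
  → r_2 = 2.4847
beam 3: φ=0°, α=120°
  dir = (cos 120°, sin 120°) = (-0.5000, 0.8660); from cell (5,2)
  next x-line at t=0.6800, next y-line at t=0.4619; Δt_x=2.0000, Δt_y=1.1547
    y: enter (5,3) at t=0.4619
    x: enter (4,3) at t=0.6800
    y: enter (4,4) at t=1.6166 ← occupied
  → r_3 = 1.6166
beam 4: φ=45°, α=165°
  dir = (cos 165°, sin 165°) = (-0.9659, 0.2588); from cell (5,2)
  next x-line at t=0.3520, next y-line at t=1.5455; Δt_x=1.0353, Δt_y=3.8637
    x: enter (4,2) at t=0.3520
    x: enter (3,2) at t=1.3873
    y: enter (3,3) at t=1.5455
    x: enter (2,3) at t=2.4225
    x: enter (1,3) at t=3.4578
    x: enter (0,3) at t=4.4931 ← occupied
  → r_4 = 4.4931
beam 5: φ=90°, α=210°
  dir = (cos 210°, sin 210°) = (-0.8660, -0.5000); from cell (5,2)
  next x-line at t=0.3926, next y-line at t=1.2000; Δt_x=1.1547, Δt_y=2.0000
    x: enter (4,2) at t=0.3926
    y: enter (4,1) at t=1.2000
    x: enter (3,1) at t=1.5473
    x: enter (2,1) at t=2.7020
    y: enter (2,0) at t=3.2000 ← occupied
  → r_5 = 3.2000

ranges = [0.7621, 2.4847, 1.6166, 4.4931, 3.2000]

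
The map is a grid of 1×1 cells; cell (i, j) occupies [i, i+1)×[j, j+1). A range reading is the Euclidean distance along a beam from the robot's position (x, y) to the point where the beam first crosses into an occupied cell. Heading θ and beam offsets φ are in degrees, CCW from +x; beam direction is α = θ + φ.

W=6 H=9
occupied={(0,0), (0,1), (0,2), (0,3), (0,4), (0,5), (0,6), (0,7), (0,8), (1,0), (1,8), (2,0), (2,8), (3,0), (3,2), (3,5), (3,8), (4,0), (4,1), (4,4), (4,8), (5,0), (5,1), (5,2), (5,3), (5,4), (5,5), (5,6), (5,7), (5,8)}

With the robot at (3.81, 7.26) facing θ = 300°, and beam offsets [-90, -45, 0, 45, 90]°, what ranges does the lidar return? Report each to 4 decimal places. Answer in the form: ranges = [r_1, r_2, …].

beam 1: φ=-90°, α=210°
  dir = (cos 210°, sin 210°) = (-0.8660, -0.5000); from cell (3,7)
  next x-line at t=0.9353, next y-line at t=0.5200; Δt_x=1.1547, Δt_y=2.0000
    y: enter (3,6) at t=0.5200
    x: enter (2,6) at t=0.9353
    x: enter (1,6) at t=2.0900
    y: enter (1,5) at t=2.5200
    x: enter (0,5) at t=3.2447 ← occupied
  → r_1 = 3.2447
beam 2: φ=-45°, α=255°
  dir = (cos 255°, sin 255°) = (-0.2588, -0.9659); from cell (3,7)
  next x-line at t=3.1296, next y-line at t=0.2692; Δt_x=3.8637, Δt_y=1.0353
    y: enter (3,6) at t=0.2692
    y: enter (3,5) at t=1.3044 ← occupied
  → r_2 = 1.3044
beam 3: φ=0°, α=300°
  dir = (cos 300°, sin 300°) = (0.5000, -0.8660); from cell (3,7)
  next x-line at t=0.3800, next y-line at t=0.3002; Δt_x=2.0000, Δt_y=1.1547
    y: enter (3,6) at t=0.3002
    x: enter (4,6) at t=0.3800
    y: enter (4,5) at t=1.4549
    x: enter (5,5) at t=2.3800 ← occupied
  → r_3 = 2.3800
beam 4: φ=45°, α=345°
  dir = (cos 345°, sin 345°) = (0.9659, -0.2588); from cell (3,7)
  next x-line at t=0.1967, next y-line at t=1.0046; Δt_x=1.0353, Δt_y=3.8637
    x: enter (4,7) at t=0.1967
    y: enter (4,6) at t=1.0046
    x: enter (5,6) at t=1.2320 ← occupied
  → r_4 = 1.2320
beam 5: φ=90°, α=30°
  dir = (cos 30°, sin 30°) = (0.8660, 0.5000); from cell (3,7)
  next x-line at t=0.2194, next y-line at t=1.4800; Δt_x=1.1547, Δt_y=2.0000
    x: enter (4,7) at t=0.2194
    x: enter (5,7) at t=1.3741 ← occupied
  → r_5 = 1.3741

ranges = [3.2447, 1.3044, 2.3800, 1.2320, 1.3741]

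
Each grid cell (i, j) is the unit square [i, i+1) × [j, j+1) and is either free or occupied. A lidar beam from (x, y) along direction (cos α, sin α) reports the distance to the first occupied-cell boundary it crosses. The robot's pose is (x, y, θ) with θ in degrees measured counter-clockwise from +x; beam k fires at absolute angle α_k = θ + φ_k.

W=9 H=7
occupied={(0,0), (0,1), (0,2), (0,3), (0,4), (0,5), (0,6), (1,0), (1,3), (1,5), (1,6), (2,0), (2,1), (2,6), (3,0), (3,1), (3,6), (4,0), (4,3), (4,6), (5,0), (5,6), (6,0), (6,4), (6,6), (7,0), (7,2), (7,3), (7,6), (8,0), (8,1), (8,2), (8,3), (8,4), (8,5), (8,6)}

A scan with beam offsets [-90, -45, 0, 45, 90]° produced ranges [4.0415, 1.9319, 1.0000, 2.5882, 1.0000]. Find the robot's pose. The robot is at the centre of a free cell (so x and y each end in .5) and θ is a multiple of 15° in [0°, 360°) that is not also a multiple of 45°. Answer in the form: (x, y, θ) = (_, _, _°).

(x, y, θ) = (5.5, 5.5, 300°)

The pose lattice has 27·16 = 432 candidates. Test each by forward raycasting.
  (2.5, 3.5, 60°): beam 1 = 5.0000 ≠ 4.0415 ✗
  (7.5, 4.5, 15°): beam 1 = 0.5176 ≠ 4.0415 ✗
  (1.5, 1.5, 75°): beam 1 = 0.5176 ≠ 4.0415 ✗
  (4.5, 5.5, 330°): beam 2 = 1.5529 ≠ 1.9319 ✗
  …
  (5.5, 5.5, 300°): r_1=4.0415, r_2=1.9319, r_3=1.0000, r_4=2.5882, r_5=1.0000 — all match ✓
No second candidate reproduces the full scan.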